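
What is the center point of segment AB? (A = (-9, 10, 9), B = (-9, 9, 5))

M = ((x₁+x₂)/2, (y₁+y₂)/2, (z₁+z₂)/2)
  = ((-9 - 9)/2, (10 + 9)/2, (9 + 5)/2)
  = (-18/2, 19/2, 14/2)
  = (-9, 9.5, 7)

(-9, 9.5, 7)


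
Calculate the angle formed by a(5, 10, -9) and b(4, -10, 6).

a·b = 5·4 + 10·(-10) + (-9)·6 = 20 - 100 - 54 = -134
|a| = √(5² + 10² + (-9)²) = √206 ≈ 14.35
|b| = √(4² + (-10)² + 6²) = √152 ≈ 12.33
cos θ = (a·b)/(|a||b|) = -134/(14.35·12.33) ≈ -0.7573
θ = arccos(-0.7573) ≈ 139.2°

139.2°


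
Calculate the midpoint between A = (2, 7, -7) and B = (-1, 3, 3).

M = ((x₁+x₂)/2, (y₁+y₂)/2, (z₁+z₂)/2)
  = ((2 - 1)/2, (7 + 3)/2, (-7 + 3)/2)
  = (1/2, 10/2, -4/2)
  = (0.5, 5, -2)

(0.5, 5, -2)


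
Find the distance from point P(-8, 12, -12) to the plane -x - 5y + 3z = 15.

distance = |a·x₀ + b·y₀ + c·z₀ - d| / √(a² + b² + c²)
  = |(-1)·(-8) + (-5)·12 + 3·(-12) - 15| / √((-1)² + (-5)² + 3²)
  = |8 - 60 - 36 - 15| / √(1 + 25 + 9)
  = |-103| / √35
  = 103 / 5.916
  ≈ 17.41

17.41


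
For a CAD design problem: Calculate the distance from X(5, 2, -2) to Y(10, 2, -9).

d = √[(x₂-x₁)² + (y₂-y₁)² + (z₂-z₁)²]
  = √[5² + 0² + (-7)²]
  = √[25 + 0 + 49]
  = √74
  ≈ 8.602

8.602


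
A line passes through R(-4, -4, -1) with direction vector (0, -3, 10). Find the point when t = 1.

P(t) = R + t·d
  = (-4 + 0·1, -4 + (-3)·1, -1 + 10·1)
  = (-4 + 0, -4 - 3, -1 + 10)
  = (-4, -7, 9)

(-4, -7, 9)


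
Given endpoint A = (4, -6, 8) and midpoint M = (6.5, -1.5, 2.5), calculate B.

B = 2M - A
  = (2·6.5 - 4, 2·(-1.5) - (-6), 2·2.5 - 8)
  = (13 - 4, -3 + 6, 5 - 8)
  = (9, 3, -3)

(9, 3, -3)


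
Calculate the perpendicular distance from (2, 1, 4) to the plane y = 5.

distance = |a·x₀ + b·y₀ + c·z₀ - d| / √(a² + b² + c²)
  = |0·2 + 1·1 + 0·4 - 5| / √(0² + 1² + 0²)
  = |0 + 1 + 0 - 5| / √(0 + 1 + 0)
  = |-4| / √1
  = 4 / 1
  ≈ 4

4


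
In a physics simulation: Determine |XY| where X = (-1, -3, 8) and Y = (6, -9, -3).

d = √[(x₂-x₁)² + (y₂-y₁)² + (z₂-z₁)²]
  = √[7² + (-6)² + (-11)²]
  = √[49 + 36 + 121]
  = √206
  ≈ 14.35

14.35


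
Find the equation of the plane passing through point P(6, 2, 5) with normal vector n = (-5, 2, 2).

The plane through P with normal n = (a, b, c) satisfies n·(r - P) = 0,
i.e. ax + by + cz = a·x₀ + b·y₀ + c·z₀.
d = (-5)·6 + 2·2 + 2·5
  = -30 + 4 + 10
  = -16
Equation: -5x + 2y + 2z = -16

-5x + 2y + 2z = -16


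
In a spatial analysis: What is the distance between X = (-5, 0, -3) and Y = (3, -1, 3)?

d = √[(x₂-x₁)² + (y₂-y₁)² + (z₂-z₁)²]
  = √[8² + (-1)² + 6²]
  = √[64 + 1 + 36]
  = √101
  ≈ 10.05

10.05


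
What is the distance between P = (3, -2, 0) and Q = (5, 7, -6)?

d = √[(x₂-x₁)² + (y₂-y₁)² + (z₂-z₁)²]
  = √[2² + 9² + (-6)²]
  = √[4 + 81 + 36]
  = √121
  ≈ 11

11


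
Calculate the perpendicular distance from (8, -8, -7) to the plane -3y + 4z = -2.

distance = |a·x₀ + b·y₀ + c·z₀ - d| / √(a² + b² + c²)
  = |0·8 + (-3)·(-8) + 4·(-7) - (-2)| / √(0² + (-3)² + 4²)
  = |0 + 24 - 28 + 2| / √(0 + 9 + 16)
  = |-2| / √25
  = 2 / 5
  ≈ 0.4

0.4


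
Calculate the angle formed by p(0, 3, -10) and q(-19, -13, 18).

p·q = 0·(-19) + 3·(-13) + (-10)·18 = 0 - 39 - 180 = -219
|p| = √(0² + 3² + (-10)²) = √109 ≈ 10.44
|q| = √((-19)² + (-13)² + 18²) = √854 ≈ 29.22
cos θ = (p·q)/(|p||q|) = -219/(10.44·29.22) ≈ -0.7178
θ = arccos(-0.7178) ≈ 135.9°

135.9°


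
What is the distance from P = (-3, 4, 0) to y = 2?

distance = |a·x₀ + b·y₀ + c·z₀ - d| / √(a² + b² + c²)
  = |0·(-3) + 1·4 + 0·0 - 2| / √(0² + 1² + 0²)
  = |0 + 4 + 0 - 2| / √(0 + 1 + 0)
  = |2| / √1
  = 2 / 1
  ≈ 2

2


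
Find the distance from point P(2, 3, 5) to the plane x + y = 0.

distance = |a·x₀ + b·y₀ + c·z₀ - d| / √(a² + b² + c²)
  = |1·2 + 1·3 + 0·5 - 0| / √(1² + 1² + 0²)
  = |2 + 3 + 0 + 0| / √(1 + 1 + 0)
  = |5| / √2
  = 5 / 1.414
  ≈ 3.536

3.536


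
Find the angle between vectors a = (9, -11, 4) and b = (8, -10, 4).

a·b = 9·8 + (-11)·(-10) + 4·4 = 72 + 110 + 16 = 198
|a| = √(9² + (-11)² + 4²) = √218 ≈ 14.76
|b| = √(8² + (-10)² + 4²) = √180 ≈ 13.42
cos θ = (a·b)/(|a||b|) = 198/(14.76·13.42) ≈ 0.9995
θ = arccos(0.9995) ≈ 1.736°

1.736°


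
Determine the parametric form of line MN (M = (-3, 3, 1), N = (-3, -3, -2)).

Direction vector d = N - M = (-3 + 3, -3 - 3, -2 - 1) = (0, -6, -3)
Parametric form r = M + t·d:
x = -3, y = 3 - 6t, z = 1 - 3t

x = -3, y = 3 - 6t, z = 1 - 3t


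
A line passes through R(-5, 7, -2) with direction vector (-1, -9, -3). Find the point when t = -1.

P(t) = R + t·d
  = (-5 + (-1)·(-1), 7 + (-9)·(-1), -2 + (-3)·(-1))
  = (-5 + 1, 7 + 9, -2 + 3)
  = (-4, 16, 1)

(-4, 16, 1)


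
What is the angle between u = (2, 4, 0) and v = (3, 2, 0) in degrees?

u·v = 2·3 + 4·2 + 0·0 = 6 + 8 + 0 = 14
|u| = √(2² + 4² + 0²) = √20 ≈ 4.472
|v| = √(3² + 2² + 0²) = √13 ≈ 3.606
cos θ = (u·v)/(|u||v|) = 14/(4.472·3.606) ≈ 0.8682
θ = arccos(0.8682) ≈ 29.74°

29.74°


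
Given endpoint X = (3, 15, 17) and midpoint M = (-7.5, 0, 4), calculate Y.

Y = 2M - X
  = (2·(-7.5) - 3, 2·0 - 15, 2·4 - 17)
  = (-15 - 3, 0 - 15, 8 - 17)
  = (-18, -15, -9)

(-18, -15, -9)


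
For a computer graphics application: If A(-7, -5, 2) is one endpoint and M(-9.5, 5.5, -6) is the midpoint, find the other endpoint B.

B = 2M - A
  = (2·(-9.5) - (-7), 2·5.5 - (-5), 2·(-6) - 2)
  = (-19 + 7, 11 + 5, -12 - 2)
  = (-12, 16, -14)

(-12, 16, -14)


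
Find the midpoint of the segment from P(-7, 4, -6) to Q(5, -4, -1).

M = ((x₁+x₂)/2, (y₁+y₂)/2, (z₁+z₂)/2)
  = ((-7 + 5)/2, (4 - 4)/2, (-6 - 1)/2)
  = (-2/2, 0/2, -7/2)
  = (-1, 0, -3.5)

(-1, 0, -3.5)


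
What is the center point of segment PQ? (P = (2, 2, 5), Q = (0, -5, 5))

M = ((x₁+x₂)/2, (y₁+y₂)/2, (z₁+z₂)/2)
  = ((2 + 0)/2, (2 - 5)/2, (5 + 5)/2)
  = (2/2, -3/2, 10/2)
  = (1, -1.5, 5)

(1, -1.5, 5)


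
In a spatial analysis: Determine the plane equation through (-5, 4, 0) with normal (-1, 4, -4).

The plane through P with normal n = (a, b, c) satisfies n·(r - P) = 0,
i.e. ax + by + cz = a·x₀ + b·y₀ + c·z₀.
d = (-1)·(-5) + 4·4 + (-4)·0
  = 5 + 16 + 0
  = 21
Equation: -x + 4y - 4z = 21

-x + 4y - 4z = 21


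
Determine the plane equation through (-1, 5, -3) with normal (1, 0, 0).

The plane through P with normal n = (a, b, c) satisfies n·(r - P) = 0,
i.e. ax + by + cz = a·x₀ + b·y₀ + c·z₀.
d = 1·(-1) + 0·5 + 0·(-3)
  = -1 + 0 + 0
  = -1
Equation: x = -1

x = -1


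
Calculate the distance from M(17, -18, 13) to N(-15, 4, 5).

d = √[(x₂-x₁)² + (y₂-y₁)² + (z₂-z₁)²]
  = √[(-32)² + 22² + (-8)²]
  = √[1024 + 484 + 64]
  = √1572
  ≈ 39.65

39.65


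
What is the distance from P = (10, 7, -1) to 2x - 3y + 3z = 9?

distance = |a·x₀ + b·y₀ + c·z₀ - d| / √(a² + b² + c²)
  = |2·10 + (-3)·7 + 3·(-1) - 9| / √(2² + (-3)² + 3²)
  = |20 - 21 - 3 - 9| / √(4 + 9 + 9)
  = |-13| / √22
  = 13 / 4.69
  ≈ 2.772

2.772


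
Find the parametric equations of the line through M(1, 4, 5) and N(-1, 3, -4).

Direction vector d = N - M = (-1 - 1, 3 - 4, -4 - 5) = (-2, -1, -9)
Parametric form r = M + t·d:
x = 1 - 2t, y = 4 - t, z = 5 - 9t

x = 1 - 2t, y = 4 - t, z = 5 - 9t


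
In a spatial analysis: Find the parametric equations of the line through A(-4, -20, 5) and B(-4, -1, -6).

Direction vector d = B - A = (-4 + 4, -1 + 20, -6 - 5) = (0, 19, -11)
Parametric form r = A + t·d:
x = -4, y = -20 + 19t, z = 5 - 11t

x = -4, y = -20 + 19t, z = 5 - 11t


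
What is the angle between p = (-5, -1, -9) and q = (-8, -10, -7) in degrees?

p·q = (-5)·(-8) + (-1)·(-10) + (-9)·(-7) = 40 + 10 + 63 = 113
|p| = √((-5)² + (-1)² + (-9)²) = √107 ≈ 10.34
|q| = √((-8)² + (-10)² + (-7)²) = √213 ≈ 14.59
cos θ = (p·q)/(|p||q|) = 113/(10.34·14.59) ≈ 0.7485
θ = arccos(0.7485) ≈ 41.54°

41.54°


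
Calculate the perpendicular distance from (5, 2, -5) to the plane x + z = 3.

distance = |a·x₀ + b·y₀ + c·z₀ - d| / √(a² + b² + c²)
  = |1·5 + 0·2 + 1·(-5) - 3| / √(1² + 0² + 1²)
  = |5 + 0 - 5 - 3| / √(1 + 0 + 1)
  = |-3| / √2
  = 3 / 1.414
  ≈ 2.121

2.121


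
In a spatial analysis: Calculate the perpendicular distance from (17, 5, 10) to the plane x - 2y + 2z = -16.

distance = |a·x₀ + b·y₀ + c·z₀ - d| / √(a² + b² + c²)
  = |1·17 + (-2)·5 + 2·10 - (-16)| / √(1² + (-2)² + 2²)
  = |17 - 10 + 20 + 16| / √(1 + 4 + 4)
  = |43| / √9
  = 43 / 3
  ≈ 14.33

14.33


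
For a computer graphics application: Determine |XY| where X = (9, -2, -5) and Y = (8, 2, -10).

d = √[(x₂-x₁)² + (y₂-y₁)² + (z₂-z₁)²]
  = √[(-1)² + 4² + (-5)²]
  = √[1 + 16 + 25]
  = √42
  ≈ 6.481

6.481


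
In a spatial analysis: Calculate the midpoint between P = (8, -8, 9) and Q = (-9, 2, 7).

M = ((x₁+x₂)/2, (y₁+y₂)/2, (z₁+z₂)/2)
  = ((8 - 9)/2, (-8 + 2)/2, (9 + 7)/2)
  = (-1/2, -6/2, 16/2)
  = (-0.5, -3, 8)

(-0.5, -3, 8)


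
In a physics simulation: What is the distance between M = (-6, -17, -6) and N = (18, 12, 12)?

d = √[(x₂-x₁)² + (y₂-y₁)² + (z₂-z₁)²]
  = √[24² + 29² + 18²]
  = √[576 + 841 + 324]
  = √1741
  ≈ 41.73

41.73


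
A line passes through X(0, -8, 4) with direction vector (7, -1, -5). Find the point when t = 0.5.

P(t) = X + t·d
  = (0 + 7·0.5, -8 + (-1)·0.5, 4 + (-5)·0.5)
  = (0 + 3.5, -8 - 0.5, 4 - 2.5)
  = (3.5, -8.5, 1.5)

(3.5, -8.5, 1.5)


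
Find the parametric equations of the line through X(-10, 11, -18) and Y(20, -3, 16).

Direction vector d = Y - X = (20 + 10, -3 - 11, 16 + 18) = (30, -14, 34)
Parametric form r = X + t·d:
x = -10 + 30t, y = 11 - 14t, z = -18 + 34t

x = -10 + 30t, y = 11 - 14t, z = -18 + 34t


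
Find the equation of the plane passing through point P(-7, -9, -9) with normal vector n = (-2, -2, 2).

The plane through P with normal n = (a, b, c) satisfies n·(r - P) = 0,
i.e. ax + by + cz = a·x₀ + b·y₀ + c·z₀.
d = (-2)·(-7) + (-2)·(-9) + 2·(-9)
  = 14 + 18 - 18
  = 14
Equation: -2x - 2y + 2z = 14

-2x - 2y + 2z = 14


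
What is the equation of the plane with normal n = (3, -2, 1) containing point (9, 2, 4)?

The plane through P with normal n = (a, b, c) satisfies n·(r - P) = 0,
i.e. ax + by + cz = a·x₀ + b·y₀ + c·z₀.
d = 3·9 + (-2)·2 + 1·4
  = 27 - 4 + 4
  = 27
Equation: 3x - 2y + z = 27

3x - 2y + z = 27


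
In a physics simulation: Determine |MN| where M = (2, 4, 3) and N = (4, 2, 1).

d = √[(x₂-x₁)² + (y₂-y₁)² + (z₂-z₁)²]
  = √[2² + (-2)² + (-2)²]
  = √[4 + 4 + 4]
  = √12
  ≈ 3.464

3.464


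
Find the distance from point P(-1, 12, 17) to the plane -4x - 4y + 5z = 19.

distance = |a·x₀ + b·y₀ + c·z₀ - d| / √(a² + b² + c²)
  = |(-4)·(-1) + (-4)·12 + 5·17 - 19| / √((-4)² + (-4)² + 5²)
  = |4 - 48 + 85 - 19| / √(16 + 16 + 25)
  = |22| / √57
  = 22 / 7.55
  ≈ 2.914

2.914


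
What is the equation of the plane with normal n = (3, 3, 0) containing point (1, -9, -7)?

The plane through P with normal n = (a, b, c) satisfies n·(r - P) = 0,
i.e. ax + by + cz = a·x₀ + b·y₀ + c·z₀.
d = 3·1 + 3·(-9) + 0·(-7)
  = 3 - 27 + 0
  = -24
Equation: 3x + 3y = -24

3x + 3y = -24


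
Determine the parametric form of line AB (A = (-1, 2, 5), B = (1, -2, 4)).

Direction vector d = B - A = (1 + 1, -2 - 2, 4 - 5) = (2, -4, -1)
Parametric form r = A + t·d:
x = -1 + 2t, y = 2 - 4t, z = 5 - t

x = -1 + 2t, y = 2 - 4t, z = 5 - t


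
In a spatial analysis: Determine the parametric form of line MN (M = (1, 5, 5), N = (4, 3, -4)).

Direction vector d = N - M = (4 - 1, 3 - 5, -4 - 5) = (3, -2, -9)
Parametric form r = M + t·d:
x = 1 + 3t, y = 5 - 2t, z = 5 - 9t

x = 1 + 3t, y = 5 - 2t, z = 5 - 9t


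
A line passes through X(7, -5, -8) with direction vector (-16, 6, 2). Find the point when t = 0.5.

P(t) = X + t·d
  = (7 + (-16)·0.5, -5 + 6·0.5, -8 + 2·0.5)
  = (7 - 8, -5 + 3, -8 + 1)
  = (-1, -2, -7)

(-1, -2, -7)


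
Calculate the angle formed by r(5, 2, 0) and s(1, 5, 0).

r·s = 5·1 + 2·5 + 0·0 = 5 + 10 + 0 = 15
|r| = √(5² + 2² + 0²) = √29 ≈ 5.385
|s| = √(1² + 5² + 0²) = √26 ≈ 5.099
cos θ = (r·s)/(|r||s|) = 15/(5.385·5.099) ≈ 0.5463
θ = arccos(0.5463) ≈ 56.89°

56.89°


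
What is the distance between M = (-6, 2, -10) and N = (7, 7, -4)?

d = √[(x₂-x₁)² + (y₂-y₁)² + (z₂-z₁)²]
  = √[13² + 5² + 6²]
  = √[169 + 25 + 36]
  = √230
  ≈ 15.17

15.17


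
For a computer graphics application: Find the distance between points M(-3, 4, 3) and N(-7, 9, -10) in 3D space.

d = √[(x₂-x₁)² + (y₂-y₁)² + (z₂-z₁)²]
  = √[(-4)² + 5² + (-13)²]
  = √[16 + 25 + 169]
  = √210
  ≈ 14.49

14.49


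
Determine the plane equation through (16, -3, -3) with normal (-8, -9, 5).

The plane through P with normal n = (a, b, c) satisfies n·(r - P) = 0,
i.e. ax + by + cz = a·x₀ + b·y₀ + c·z₀.
d = (-8)·16 + (-9)·(-3) + 5·(-3)
  = -128 + 27 - 15
  = -116
Equation: -8x - 9y + 5z = -116

-8x - 9y + 5z = -116


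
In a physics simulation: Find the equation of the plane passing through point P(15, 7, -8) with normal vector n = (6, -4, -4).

The plane through P with normal n = (a, b, c) satisfies n·(r - P) = 0,
i.e. ax + by + cz = a·x₀ + b·y₀ + c·z₀.
d = 6·15 + (-4)·7 + (-4)·(-8)
  = 90 - 28 + 32
  = 94
Equation: 6x - 4y - 4z = 94

6x - 4y - 4z = 94


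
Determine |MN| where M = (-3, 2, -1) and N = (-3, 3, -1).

d = √[(x₂-x₁)² + (y₂-y₁)² + (z₂-z₁)²]
  = √[0² + 1² + 0²]
  = √[0 + 1 + 0]
  = √1
  ≈ 1

1


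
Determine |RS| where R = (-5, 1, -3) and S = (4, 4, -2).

d = √[(x₂-x₁)² + (y₂-y₁)² + (z₂-z₁)²]
  = √[9² + 3² + 1²]
  = √[81 + 9 + 1]
  = √91
  ≈ 9.539

9.539


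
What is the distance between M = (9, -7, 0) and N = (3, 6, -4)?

d = √[(x₂-x₁)² + (y₂-y₁)² + (z₂-z₁)²]
  = √[(-6)² + 13² + (-4)²]
  = √[36 + 169 + 16]
  = √221
  ≈ 14.87

14.87


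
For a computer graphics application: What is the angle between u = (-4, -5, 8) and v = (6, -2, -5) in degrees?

u·v = (-4)·6 + (-5)·(-2) + 8·(-5) = -24 + 10 - 40 = -54
|u| = √((-4)² + (-5)² + 8²) = √105 ≈ 10.25
|v| = √(6² + (-2)² + (-5)²) = √65 ≈ 8.062
cos θ = (u·v)/(|u||v|) = -54/(10.25·8.062) ≈ -0.6536
θ = arccos(-0.6536) ≈ 130.8°

130.8°


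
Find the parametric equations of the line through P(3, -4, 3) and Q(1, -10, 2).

Direction vector d = Q - P = (1 - 3, -10 + 4, 2 - 3) = (-2, -6, -1)
Parametric form r = P + t·d:
x = 3 - 2t, y = -4 - 6t, z = 3 - t

x = 3 - 2t, y = -4 - 6t, z = 3 - t


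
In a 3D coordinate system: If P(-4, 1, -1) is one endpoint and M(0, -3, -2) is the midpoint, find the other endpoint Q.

Q = 2M - P
  = (2·0 - (-4), 2·(-3) - 1, 2·(-2) - (-1))
  = (0 + 4, -6 - 1, -4 + 1)
  = (4, -7, -3)

(4, -7, -3)


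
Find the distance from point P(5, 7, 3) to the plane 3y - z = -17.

distance = |a·x₀ + b·y₀ + c·z₀ - d| / √(a² + b² + c²)
  = |0·5 + 3·7 + (-1)·3 - (-17)| / √(0² + 3² + (-1)²)
  = |0 + 21 - 3 + 17| / √(0 + 9 + 1)
  = |35| / √10
  = 35 / 3.162
  ≈ 11.07

11.07


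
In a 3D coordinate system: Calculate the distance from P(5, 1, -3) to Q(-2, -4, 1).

d = √[(x₂-x₁)² + (y₂-y₁)² + (z₂-z₁)²]
  = √[(-7)² + (-5)² + 4²]
  = √[49 + 25 + 16]
  = √90
  ≈ 9.487

9.487


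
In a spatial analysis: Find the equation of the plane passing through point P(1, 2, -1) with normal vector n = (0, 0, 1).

The plane through P with normal n = (a, b, c) satisfies n·(r - P) = 0,
i.e. ax + by + cz = a·x₀ + b·y₀ + c·z₀.
d = 0·1 + 0·2 + 1·(-1)
  = 0 + 0 - 1
  = -1
Equation: z = -1

z = -1


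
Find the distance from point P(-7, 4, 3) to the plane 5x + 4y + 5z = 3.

distance = |a·x₀ + b·y₀ + c·z₀ - d| / √(a² + b² + c²)
  = |5·(-7) + 4·4 + 5·3 - 3| / √(5² + 4² + 5²)
  = |-35 + 16 + 15 - 3| / √(25 + 16 + 25)
  = |-7| / √66
  = 7 / 8.124
  ≈ 0.8616

0.8616


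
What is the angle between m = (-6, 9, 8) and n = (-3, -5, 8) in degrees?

m·n = (-6)·(-3) + 9·(-5) + 8·8 = 18 - 45 + 64 = 37
|m| = √((-6)² + 9² + 8²) = √181 ≈ 13.45
|n| = √((-3)² + (-5)² + 8²) = √98 ≈ 9.899
cos θ = (m·n)/(|m||n|) = 37/(13.45·9.899) ≈ 0.2778
θ = arccos(0.2778) ≈ 73.87°

73.87°


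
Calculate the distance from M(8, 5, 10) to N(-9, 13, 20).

d = √[(x₂-x₁)² + (y₂-y₁)² + (z₂-z₁)²]
  = √[(-17)² + 8² + 10²]
  = √[289 + 64 + 100]
  = √453
  ≈ 21.28

21.28


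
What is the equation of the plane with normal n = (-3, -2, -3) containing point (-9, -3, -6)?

The plane through P with normal n = (a, b, c) satisfies n·(r - P) = 0,
i.e. ax + by + cz = a·x₀ + b·y₀ + c·z₀.
d = (-3)·(-9) + (-2)·(-3) + (-3)·(-6)
  = 27 + 6 + 18
  = 51
Equation: -3x - 2y - 3z = 51

-3x - 2y - 3z = 51


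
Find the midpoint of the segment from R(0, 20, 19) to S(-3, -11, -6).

M = ((x₁+x₂)/2, (y₁+y₂)/2, (z₁+z₂)/2)
  = ((0 - 3)/2, (20 - 11)/2, (19 - 6)/2)
  = (-3/2, 9/2, 13/2)
  = (-1.5, 4.5, 6.5)

(-1.5, 4.5, 6.5)


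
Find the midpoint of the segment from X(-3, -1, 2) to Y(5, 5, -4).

M = ((x₁+x₂)/2, (y₁+y₂)/2, (z₁+z₂)/2)
  = ((-3 + 5)/2, (-1 + 5)/2, (2 - 4)/2)
  = (2/2, 4/2, -2/2)
  = (1, 2, -1)

(1, 2, -1)


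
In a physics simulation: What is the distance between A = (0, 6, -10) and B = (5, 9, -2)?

d = √[(x₂-x₁)² + (y₂-y₁)² + (z₂-z₁)²]
  = √[5² + 3² + 8²]
  = √[25 + 9 + 64]
  = √98
  ≈ 9.899

9.899


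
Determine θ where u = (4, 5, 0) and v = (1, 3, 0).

u·v = 4·1 + 5·3 + 0·0 = 4 + 15 + 0 = 19
|u| = √(4² + 5² + 0²) = √41 ≈ 6.403
|v| = √(1² + 3² + 0²) = √10 ≈ 3.162
cos θ = (u·v)/(|u||v|) = 19/(6.403·3.162) ≈ 0.9383
θ = arccos(0.9383) ≈ 20.22°

20.22°


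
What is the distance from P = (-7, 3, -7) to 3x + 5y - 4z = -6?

distance = |a·x₀ + b·y₀ + c·z₀ - d| / √(a² + b² + c²)
  = |3·(-7) + 5·3 + (-4)·(-7) - (-6)| / √(3² + 5² + (-4)²)
  = |-21 + 15 + 28 + 6| / √(9 + 25 + 16)
  = |28| / √50
  = 28 / 7.071
  ≈ 3.96

3.96


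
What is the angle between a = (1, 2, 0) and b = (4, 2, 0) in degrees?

a·b = 1·4 + 2·2 + 0·0 = 4 + 4 + 0 = 8
|a| = √(1² + 2² + 0²) = √5 ≈ 2.236
|b| = √(4² + 2² + 0²) = √20 ≈ 4.472
cos θ = (a·b)/(|a||b|) = 8/(2.236·4.472) ≈ 0.8
θ = arccos(0.8) ≈ 36.87°

36.87°


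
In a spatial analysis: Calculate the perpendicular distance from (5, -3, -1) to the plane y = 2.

distance = |a·x₀ + b·y₀ + c·z₀ - d| / √(a² + b² + c²)
  = |0·5 + 1·(-3) + 0·(-1) - 2| / √(0² + 1² + 0²)
  = |0 - 3 + 0 - 2| / √(0 + 1 + 0)
  = |-5| / √1
  = 5 / 1
  ≈ 5

5


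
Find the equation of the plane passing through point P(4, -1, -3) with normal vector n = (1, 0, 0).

The plane through P with normal n = (a, b, c) satisfies n·(r - P) = 0,
i.e. ax + by + cz = a·x₀ + b·y₀ + c·z₀.
d = 1·4 + 0·(-1) + 0·(-3)
  = 4 + 0 + 0
  = 4
Equation: x = 4

x = 4


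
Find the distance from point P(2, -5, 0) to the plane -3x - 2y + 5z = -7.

distance = |a·x₀ + b·y₀ + c·z₀ - d| / √(a² + b² + c²)
  = |(-3)·2 + (-2)·(-5) + 5·0 - (-7)| / √((-3)² + (-2)² + 5²)
  = |-6 + 10 + 0 + 7| / √(9 + 4 + 25)
  = |11| / √38
  = 11 / 6.164
  ≈ 1.784

1.784


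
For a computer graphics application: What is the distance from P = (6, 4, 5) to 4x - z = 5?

distance = |a·x₀ + b·y₀ + c·z₀ - d| / √(a² + b² + c²)
  = |4·6 + 0·4 + (-1)·5 - 5| / √(4² + 0² + (-1)²)
  = |24 + 0 - 5 - 5| / √(16 + 0 + 1)
  = |14| / √17
  = 14 / 4.123
  ≈ 3.395

3.395


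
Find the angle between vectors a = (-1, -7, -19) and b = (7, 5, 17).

a·b = (-1)·7 + (-7)·5 + (-19)·17 = -7 - 35 - 323 = -365
|a| = √((-1)² + (-7)² + (-19)²) = √411 ≈ 20.27
|b| = √(7² + 5² + 17²) = √363 ≈ 19.05
cos θ = (a·b)/(|a||b|) = -365/(20.27·19.05) ≈ -0.945
θ = arccos(-0.945) ≈ 160.9°

160.9°


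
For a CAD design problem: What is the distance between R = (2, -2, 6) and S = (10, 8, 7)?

d = √[(x₂-x₁)² + (y₂-y₁)² + (z₂-z₁)²]
  = √[8² + 10² + 1²]
  = √[64 + 100 + 1]
  = √165
  ≈ 12.85

12.85


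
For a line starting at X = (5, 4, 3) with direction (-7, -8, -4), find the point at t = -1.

P(t) = X + t·d
  = (5 + (-7)·(-1), 4 + (-8)·(-1), 3 + (-4)·(-1))
  = (5 + 7, 4 + 8, 3 + 4)
  = (12, 12, 7)

(12, 12, 7)


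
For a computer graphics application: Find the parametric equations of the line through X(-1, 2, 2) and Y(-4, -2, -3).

Direction vector d = Y - X = (-4 + 1, -2 - 2, -3 - 2) = (-3, -4, -5)
Parametric form r = X + t·d:
x = -1 - 3t, y = 2 - 4t, z = 2 - 5t

x = -1 - 3t, y = 2 - 4t, z = 2 - 5t


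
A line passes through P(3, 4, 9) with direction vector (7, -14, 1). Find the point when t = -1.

P(t) = P + t·d
  = (3 + 7·(-1), 4 + (-14)·(-1), 9 + 1·(-1))
  = (3 - 7, 4 + 14, 9 - 1)
  = (-4, 18, 8)

(-4, 18, 8)


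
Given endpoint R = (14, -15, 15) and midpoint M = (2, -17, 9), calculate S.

S = 2M - R
  = (2·2 - 14, 2·(-17) - (-15), 2·9 - 15)
  = (4 - 14, -34 + 15, 18 - 15)
  = (-10, -19, 3)

(-10, -19, 3)


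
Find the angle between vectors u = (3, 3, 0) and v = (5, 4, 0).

u·v = 3·5 + 3·4 + 0·0 = 15 + 12 + 0 = 27
|u| = √(3² + 3² + 0²) = √18 ≈ 4.243
|v| = √(5² + 4² + 0²) = √41 ≈ 6.403
cos θ = (u·v)/(|u||v|) = 27/(4.243·6.403) ≈ 0.9939
θ = arccos(0.9939) ≈ 6.34°

6.34°


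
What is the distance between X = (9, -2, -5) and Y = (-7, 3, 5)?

d = √[(x₂-x₁)² + (y₂-y₁)² + (z₂-z₁)²]
  = √[(-16)² + 5² + 10²]
  = √[256 + 25 + 100]
  = √381
  ≈ 19.52

19.52


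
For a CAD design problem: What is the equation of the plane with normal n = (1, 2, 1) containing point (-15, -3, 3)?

The plane through P with normal n = (a, b, c) satisfies n·(r - P) = 0,
i.e. ax + by + cz = a·x₀ + b·y₀ + c·z₀.
d = 1·(-15) + 2·(-3) + 1·3
  = -15 - 6 + 3
  = -18
Equation: x + 2y + z = -18

x + 2y + z = -18


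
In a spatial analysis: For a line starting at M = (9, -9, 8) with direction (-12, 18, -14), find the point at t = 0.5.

P(t) = M + t·d
  = (9 + (-12)·0.5, -9 + 18·0.5, 8 + (-14)·0.5)
  = (9 - 6, -9 + 9, 8 - 7)
  = (3, 0, 1)

(3, 0, 1)


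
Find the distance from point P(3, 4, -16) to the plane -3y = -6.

distance = |a·x₀ + b·y₀ + c·z₀ - d| / √(a² + b² + c²)
  = |0·3 + (-3)·4 + 0·(-16) - (-6)| / √(0² + (-3)² + 0²)
  = |0 - 12 + 0 + 6| / √(0 + 9 + 0)
  = |-6| / √9
  = 6 / 3
  ≈ 2

2


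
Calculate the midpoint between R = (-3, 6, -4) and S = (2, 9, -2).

M = ((x₁+x₂)/2, (y₁+y₂)/2, (z₁+z₂)/2)
  = ((-3 + 2)/2, (6 + 9)/2, (-4 - 2)/2)
  = (-1/2, 15/2, -6/2)
  = (-0.5, 7.5, -3)

(-0.5, 7.5, -3)


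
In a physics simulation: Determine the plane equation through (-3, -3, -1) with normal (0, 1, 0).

The plane through P with normal n = (a, b, c) satisfies n·(r - P) = 0,
i.e. ax + by + cz = a·x₀ + b·y₀ + c·z₀.
d = 0·(-3) + 1·(-3) + 0·(-1)
  = 0 - 3 + 0
  = -3
Equation: y = -3

y = -3


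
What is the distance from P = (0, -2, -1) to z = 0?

distance = |a·x₀ + b·y₀ + c·z₀ - d| / √(a² + b² + c²)
  = |0·0 + 0·(-2) + 1·(-1) - 0| / √(0² + 0² + 1²)
  = |0 + 0 - 1 + 0| / √(0 + 0 + 1)
  = |-1| / √1
  = 1 / 1
  ≈ 1

1


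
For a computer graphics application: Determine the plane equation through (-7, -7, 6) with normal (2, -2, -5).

The plane through P with normal n = (a, b, c) satisfies n·(r - P) = 0,
i.e. ax + by + cz = a·x₀ + b·y₀ + c·z₀.
d = 2·(-7) + (-2)·(-7) + (-5)·6
  = -14 + 14 - 30
  = -30
Equation: 2x - 2y - 5z = -30

2x - 2y - 5z = -30


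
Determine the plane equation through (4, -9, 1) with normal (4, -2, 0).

The plane through P with normal n = (a, b, c) satisfies n·(r - P) = 0,
i.e. ax + by + cz = a·x₀ + b·y₀ + c·z₀.
d = 4·4 + (-2)·(-9) + 0·1
  = 16 + 18 + 0
  = 34
Equation: 4x - 2y = 34

4x - 2y = 34


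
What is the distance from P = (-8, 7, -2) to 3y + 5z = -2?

distance = |a·x₀ + b·y₀ + c·z₀ - d| / √(a² + b² + c²)
  = |0·(-8) + 3·7 + 5·(-2) - (-2)| / √(0² + 3² + 5²)
  = |0 + 21 - 10 + 2| / √(0 + 9 + 25)
  = |13| / √34
  = 13 / 5.831
  ≈ 2.229

2.229


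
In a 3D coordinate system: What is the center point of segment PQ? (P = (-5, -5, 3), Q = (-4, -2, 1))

M = ((x₁+x₂)/2, (y₁+y₂)/2, (z₁+z₂)/2)
  = ((-5 - 4)/2, (-5 - 2)/2, (3 + 1)/2)
  = (-9/2, -7/2, 4/2)
  = (-4.5, -3.5, 2)

(-4.5, -3.5, 2)


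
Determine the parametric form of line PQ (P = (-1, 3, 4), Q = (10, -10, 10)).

Direction vector d = Q - P = (10 + 1, -10 - 3, 10 - 4) = (11, -13, 6)
Parametric form r = P + t·d:
x = -1 + 11t, y = 3 - 13t, z = 4 + 6t

x = -1 + 11t, y = 3 - 13t, z = 4 + 6t


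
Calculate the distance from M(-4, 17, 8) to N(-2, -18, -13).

d = √[(x₂-x₁)² + (y₂-y₁)² + (z₂-z₁)²]
  = √[2² + (-35)² + (-21)²]
  = √[4 + 1225 + 441]
  = √1670
  ≈ 40.87

40.87


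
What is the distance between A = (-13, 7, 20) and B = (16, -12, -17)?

d = √[(x₂-x₁)² + (y₂-y₁)² + (z₂-z₁)²]
  = √[29² + (-19)² + (-37)²]
  = √[841 + 361 + 1369]
  = √2571
  ≈ 50.71

50.71


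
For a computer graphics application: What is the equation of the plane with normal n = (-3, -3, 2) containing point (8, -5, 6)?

The plane through P with normal n = (a, b, c) satisfies n·(r - P) = 0,
i.e. ax + by + cz = a·x₀ + b·y₀ + c·z₀.
d = (-3)·8 + (-3)·(-5) + 2·6
  = -24 + 15 + 12
  = 3
Equation: -3x - 3y + 2z = 3

-3x - 3y + 2z = 3


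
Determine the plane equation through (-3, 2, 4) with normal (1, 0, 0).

The plane through P with normal n = (a, b, c) satisfies n·(r - P) = 0,
i.e. ax + by + cz = a·x₀ + b·y₀ + c·z₀.
d = 1·(-3) + 0·2 + 0·4
  = -3 + 0 + 0
  = -3
Equation: x = -3

x = -3


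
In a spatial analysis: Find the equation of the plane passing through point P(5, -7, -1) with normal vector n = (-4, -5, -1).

The plane through P with normal n = (a, b, c) satisfies n·(r - P) = 0,
i.e. ax + by + cz = a·x₀ + b·y₀ + c·z₀.
d = (-4)·5 + (-5)·(-7) + (-1)·(-1)
  = -20 + 35 + 1
  = 16
Equation: -4x - 5y - z = 16

-4x - 5y - z = 16


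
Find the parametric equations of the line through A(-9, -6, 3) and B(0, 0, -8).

Direction vector d = B - A = (0 + 9, 0 + 6, -8 - 3) = (9, 6, -11)
Parametric form r = A + t·d:
x = -9 + 9t, y = -6 + 6t, z = 3 - 11t

x = -9 + 9t, y = -6 + 6t, z = 3 - 11t


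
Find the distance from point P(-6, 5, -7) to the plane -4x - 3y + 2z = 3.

distance = |a·x₀ + b·y₀ + c·z₀ - d| / √(a² + b² + c²)
  = |(-4)·(-6) + (-3)·5 + 2·(-7) - 3| / √((-4)² + (-3)² + 2²)
  = |24 - 15 - 14 - 3| / √(16 + 9 + 4)
  = |-8| / √29
  = 8 / 5.385
  ≈ 1.486

1.486


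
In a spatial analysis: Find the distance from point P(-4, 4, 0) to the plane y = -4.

distance = |a·x₀ + b·y₀ + c·z₀ - d| / √(a² + b² + c²)
  = |0·(-4) + 1·4 + 0·0 - (-4)| / √(0² + 1² + 0²)
  = |0 + 4 + 0 + 4| / √(0 + 1 + 0)
  = |8| / √1
  = 8 / 1
  ≈ 8

8


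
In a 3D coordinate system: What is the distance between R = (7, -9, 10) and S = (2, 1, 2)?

d = √[(x₂-x₁)² + (y₂-y₁)² + (z₂-z₁)²]
  = √[(-5)² + 10² + (-8)²]
  = √[25 + 100 + 64]
  = √189
  ≈ 13.75

13.75


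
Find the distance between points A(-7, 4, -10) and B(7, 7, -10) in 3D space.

d = √[(x₂-x₁)² + (y₂-y₁)² + (z₂-z₁)²]
  = √[14² + 3² + 0²]
  = √[196 + 9 + 0]
  = √205
  ≈ 14.32

14.32


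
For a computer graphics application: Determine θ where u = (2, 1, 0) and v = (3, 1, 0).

u·v = 2·3 + 1·1 + 0·0 = 6 + 1 + 0 = 7
|u| = √(2² + 1² + 0²) = √5 ≈ 2.236
|v| = √(3² + 1² + 0²) = √10 ≈ 3.162
cos θ = (u·v)/(|u||v|) = 7/(2.236·3.162) ≈ 0.9899
θ = arccos(0.9899) ≈ 8.13°

8.13°


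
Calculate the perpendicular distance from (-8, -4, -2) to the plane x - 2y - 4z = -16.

distance = |a·x₀ + b·y₀ + c·z₀ - d| / √(a² + b² + c²)
  = |1·(-8) + (-2)·(-4) + (-4)·(-2) - (-16)| / √(1² + (-2)² + (-4)²)
  = |-8 + 8 + 8 + 16| / √(1 + 4 + 16)
  = |24| / √21
  = 24 / 4.583
  ≈ 5.237

5.237


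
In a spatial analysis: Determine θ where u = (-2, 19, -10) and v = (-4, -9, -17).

u·v = (-2)·(-4) + 19·(-9) + (-10)·(-17) = 8 - 171 + 170 = 7
|u| = √((-2)² + 19² + (-10)²) = √465 ≈ 21.56
|v| = √((-4)² + (-9)² + (-17)²) = √386 ≈ 19.65
cos θ = (u·v)/(|u||v|) = 7/(21.56·19.65) ≈ 0.01652
θ = arccos(0.01652) ≈ 89.05°

89.05°


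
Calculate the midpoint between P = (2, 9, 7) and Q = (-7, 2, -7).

M = ((x₁+x₂)/2, (y₁+y₂)/2, (z₁+z₂)/2)
  = ((2 - 7)/2, (9 + 2)/2, (7 - 7)/2)
  = (-5/2, 11/2, 0/2)
  = (-2.5, 5.5, 0)

(-2.5, 5.5, 0)


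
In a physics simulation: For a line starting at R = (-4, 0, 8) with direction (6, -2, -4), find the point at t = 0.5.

P(t) = R + t·d
  = (-4 + 6·0.5, 0 + (-2)·0.5, 8 + (-4)·0.5)
  = (-4 + 3, 0 - 1, 8 - 2)
  = (-1, -1, 6)

(-1, -1, 6)


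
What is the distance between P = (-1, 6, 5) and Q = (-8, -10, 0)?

d = √[(x₂-x₁)² + (y₂-y₁)² + (z₂-z₁)²]
  = √[(-7)² + (-16)² + (-5)²]
  = √[49 + 256 + 25]
  = √330
  ≈ 18.17

18.17


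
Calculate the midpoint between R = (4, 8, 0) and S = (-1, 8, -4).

M = ((x₁+x₂)/2, (y₁+y₂)/2, (z₁+z₂)/2)
  = ((4 - 1)/2, (8 + 8)/2, (0 - 4)/2)
  = (3/2, 16/2, -4/2)
  = (1.5, 8, -2)

(1.5, 8, -2)


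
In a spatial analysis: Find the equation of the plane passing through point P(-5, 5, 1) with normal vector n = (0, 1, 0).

The plane through P with normal n = (a, b, c) satisfies n·(r - P) = 0,
i.e. ax + by + cz = a·x₀ + b·y₀ + c·z₀.
d = 0·(-5) + 1·5 + 0·1
  = 0 + 5 + 0
  = 5
Equation: y = 5

y = 5


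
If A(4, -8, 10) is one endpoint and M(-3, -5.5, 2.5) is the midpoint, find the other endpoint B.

B = 2M - A
  = (2·(-3) - 4, 2·(-5.5) - (-8), 2·2.5 - 10)
  = (-6 - 4, -11 + 8, 5 - 10)
  = (-10, -3, -5)

(-10, -3, -5)


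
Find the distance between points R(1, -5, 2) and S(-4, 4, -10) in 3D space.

d = √[(x₂-x₁)² + (y₂-y₁)² + (z₂-z₁)²]
  = √[(-5)² + 9² + (-12)²]
  = √[25 + 81 + 144]
  = √250
  ≈ 15.81

15.81


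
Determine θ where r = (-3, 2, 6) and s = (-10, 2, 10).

r·s = (-3)·(-10) + 2·2 + 6·10 = 30 + 4 + 60 = 94
|r| = √((-3)² + 2² + 6²) = √49 ≈ 7
|s| = √((-10)² + 2² + 10²) = √204 ≈ 14.28
cos θ = (r·s)/(|r||s|) = 94/(7·14.28) ≈ 0.9402
θ = arccos(0.9402) ≈ 19.92°

19.92°


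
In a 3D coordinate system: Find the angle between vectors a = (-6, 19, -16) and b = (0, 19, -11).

a·b = (-6)·0 + 19·19 + (-16)·(-11) = 0 + 361 + 176 = 537
|a| = √((-6)² + 19² + (-16)²) = √653 ≈ 25.55
|b| = √(0² + 19² + (-11)²) = √482 ≈ 21.95
cos θ = (a·b)/(|a||b|) = 537/(25.55·21.95) ≈ 0.9572
θ = arccos(0.9572) ≈ 16.83°

16.83°


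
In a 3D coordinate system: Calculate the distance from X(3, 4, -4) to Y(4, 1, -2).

d = √[(x₂-x₁)² + (y₂-y₁)² + (z₂-z₁)²]
  = √[1² + (-3)² + 2²]
  = √[1 + 9 + 4]
  = √14
  ≈ 3.742

3.742


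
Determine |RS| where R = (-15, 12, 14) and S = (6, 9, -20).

d = √[(x₂-x₁)² + (y₂-y₁)² + (z₂-z₁)²]
  = √[21² + (-3)² + (-34)²]
  = √[441 + 9 + 1156]
  = √1606
  ≈ 40.07

40.07


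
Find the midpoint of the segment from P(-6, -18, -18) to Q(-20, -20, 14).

M = ((x₁+x₂)/2, (y₁+y₂)/2, (z₁+z₂)/2)
  = ((-6 - 20)/2, (-18 - 20)/2, (-18 + 14)/2)
  = (-26/2, -38/2, -4/2)
  = (-13, -19, -2)

(-13, -19, -2)


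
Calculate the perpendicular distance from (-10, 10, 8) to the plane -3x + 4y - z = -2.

distance = |a·x₀ + b·y₀ + c·z₀ - d| / √(a² + b² + c²)
  = |(-3)·(-10) + 4·10 + (-1)·8 - (-2)| / √((-3)² + 4² + (-1)²)
  = |30 + 40 - 8 + 2| / √(9 + 16 + 1)
  = |64| / √26
  = 64 / 5.099
  ≈ 12.55

12.55


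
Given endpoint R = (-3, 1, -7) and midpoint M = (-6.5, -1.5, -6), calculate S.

S = 2M - R
  = (2·(-6.5) - (-3), 2·(-1.5) - 1, 2·(-6) - (-7))
  = (-13 + 3, -3 - 1, -12 + 7)
  = (-10, -4, -5)

(-10, -4, -5)


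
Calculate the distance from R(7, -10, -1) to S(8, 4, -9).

d = √[(x₂-x₁)² + (y₂-y₁)² + (z₂-z₁)²]
  = √[1² + 14² + (-8)²]
  = √[1 + 196 + 64]
  = √261
  ≈ 16.16

16.16


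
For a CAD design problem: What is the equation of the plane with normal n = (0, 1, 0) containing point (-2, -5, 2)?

The plane through P with normal n = (a, b, c) satisfies n·(r - P) = 0,
i.e. ax + by + cz = a·x₀ + b·y₀ + c·z₀.
d = 0·(-2) + 1·(-5) + 0·2
  = 0 - 5 + 0
  = -5
Equation: y = -5

y = -5


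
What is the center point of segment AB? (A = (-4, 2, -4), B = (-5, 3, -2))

M = ((x₁+x₂)/2, (y₁+y₂)/2, (z₁+z₂)/2)
  = ((-4 - 5)/2, (2 + 3)/2, (-4 - 2)/2)
  = (-9/2, 5/2, -6/2)
  = (-4.5, 2.5, -3)

(-4.5, 2.5, -3)


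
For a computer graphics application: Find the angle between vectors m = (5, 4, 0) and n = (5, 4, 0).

m·n = 5·5 + 4·4 + 0·0 = 25 + 16 + 0 = 41
|m| = √(5² + 4² + 0²) = √41 ≈ 6.403
|n| = √(5² + 4² + 0²) = √41 ≈ 6.403
cos θ = (m·n)/(|m||n|) = 41/(6.403·6.403) ≈ 1
θ = arccos(1) ≈ 0°

0°


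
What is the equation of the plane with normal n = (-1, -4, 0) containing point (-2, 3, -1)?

The plane through P with normal n = (a, b, c) satisfies n·(r - P) = 0,
i.e. ax + by + cz = a·x₀ + b·y₀ + c·z₀.
d = (-1)·(-2) + (-4)·3 + 0·(-1)
  = 2 - 12 + 0
  = -10
Equation: -x - 4y = -10

-x - 4y = -10


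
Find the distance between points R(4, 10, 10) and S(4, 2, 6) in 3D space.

d = √[(x₂-x₁)² + (y₂-y₁)² + (z₂-z₁)²]
  = √[0² + (-8)² + (-4)²]
  = √[0 + 64 + 16]
  = √80
  ≈ 8.944

8.944


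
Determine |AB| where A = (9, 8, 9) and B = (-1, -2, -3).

d = √[(x₂-x₁)² + (y₂-y₁)² + (z₂-z₁)²]
  = √[(-10)² + (-10)² + (-12)²]
  = √[100 + 100 + 144]
  = √344
  ≈ 18.55

18.55


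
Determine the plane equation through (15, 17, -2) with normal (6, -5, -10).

The plane through P with normal n = (a, b, c) satisfies n·(r - P) = 0,
i.e. ax + by + cz = a·x₀ + b·y₀ + c·z₀.
d = 6·15 + (-5)·17 + (-10)·(-2)
  = 90 - 85 + 20
  = 25
Equation: 6x - 5y - 10z = 25

6x - 5y - 10z = 25


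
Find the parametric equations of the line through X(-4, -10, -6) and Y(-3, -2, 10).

Direction vector d = Y - X = (-3 + 4, -2 + 10, 10 + 6) = (1, 8, 16)
Parametric form r = X + t·d:
x = -4 + t, y = -10 + 8t, z = -6 + 16t

x = -4 + t, y = -10 + 8t, z = -6 + 16t


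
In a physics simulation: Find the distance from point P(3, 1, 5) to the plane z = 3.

distance = |a·x₀ + b·y₀ + c·z₀ - d| / √(a² + b² + c²)
  = |0·3 + 0·1 + 1·5 - 3| / √(0² + 0² + 1²)
  = |0 + 0 + 5 - 3| / √(0 + 0 + 1)
  = |2| / √1
  = 2 / 1
  ≈ 2

2


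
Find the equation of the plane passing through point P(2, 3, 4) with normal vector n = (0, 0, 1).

The plane through P with normal n = (a, b, c) satisfies n·(r - P) = 0,
i.e. ax + by + cz = a·x₀ + b·y₀ + c·z₀.
d = 0·2 + 0·3 + 1·4
  = 0 + 0 + 4
  = 4
Equation: z = 4

z = 4


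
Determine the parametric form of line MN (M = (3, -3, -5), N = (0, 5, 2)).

Direction vector d = N - M = (0 - 3, 5 + 3, 2 + 5) = (-3, 8, 7)
Parametric form r = M + t·d:
x = 3 - 3t, y = -3 + 8t, z = -5 + 7t

x = 3 - 3t, y = -3 + 8t, z = -5 + 7t


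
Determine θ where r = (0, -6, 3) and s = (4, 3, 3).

r·s = 0·4 + (-6)·3 + 3·3 = 0 - 18 + 9 = -9
|r| = √(0² + (-6)² + 3²) = √45 ≈ 6.708
|s| = √(4² + 3² + 3²) = √34 ≈ 5.831
cos θ = (r·s)/(|r||s|) = -9/(6.708·5.831) ≈ -0.2301
θ = arccos(-0.2301) ≈ 103.3°

103.3°


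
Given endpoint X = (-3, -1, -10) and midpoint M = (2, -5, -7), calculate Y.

Y = 2M - X
  = (2·2 - (-3), 2·(-5) - (-1), 2·(-7) - (-10))
  = (4 + 3, -10 + 1, -14 + 10)
  = (7, -9, -4)

(7, -9, -4)


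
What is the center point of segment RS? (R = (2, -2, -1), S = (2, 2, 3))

M = ((x₁+x₂)/2, (y₁+y₂)/2, (z₁+z₂)/2)
  = ((2 + 2)/2, (-2 + 2)/2, (-1 + 3)/2)
  = (4/2, 0/2, 2/2)
  = (2, 0, 1)

(2, 0, 1)


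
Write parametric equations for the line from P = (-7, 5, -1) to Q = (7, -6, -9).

Direction vector d = Q - P = (7 + 7, -6 - 5, -9 + 1) = (14, -11, -8)
Parametric form r = P + t·d:
x = -7 + 14t, y = 5 - 11t, z = -1 - 8t

x = -7 + 14t, y = 5 - 11t, z = -1 - 8t


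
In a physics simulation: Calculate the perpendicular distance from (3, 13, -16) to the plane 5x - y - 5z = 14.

distance = |a·x₀ + b·y₀ + c·z₀ - d| / √(a² + b² + c²)
  = |5·3 + (-1)·13 + (-5)·(-16) - 14| / √(5² + (-1)² + (-5)²)
  = |15 - 13 + 80 - 14| / √(25 + 1 + 25)
  = |68| / √51
  = 68 / 7.141
  ≈ 9.522

9.522


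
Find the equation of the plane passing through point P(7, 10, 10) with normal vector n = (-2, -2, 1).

The plane through P with normal n = (a, b, c) satisfies n·(r - P) = 0,
i.e. ax + by + cz = a·x₀ + b·y₀ + c·z₀.
d = (-2)·7 + (-2)·10 + 1·10
  = -14 - 20 + 10
  = -24
Equation: -2x - 2y + z = -24

-2x - 2y + z = -24


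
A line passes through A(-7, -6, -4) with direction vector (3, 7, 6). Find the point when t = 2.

P(t) = A + t·d
  = (-7 + 3·2, -6 + 7·2, -4 + 6·2)
  = (-7 + 6, -6 + 14, -4 + 12)
  = (-1, 8, 8)

(-1, 8, 8)


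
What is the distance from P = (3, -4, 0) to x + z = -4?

distance = |a·x₀ + b·y₀ + c·z₀ - d| / √(a² + b² + c²)
  = |1·3 + 0·(-4) + 1·0 - (-4)| / √(1² + 0² + 1²)
  = |3 + 0 + 0 + 4| / √(1 + 0 + 1)
  = |7| / √2
  = 7 / 1.414
  ≈ 4.95

4.95


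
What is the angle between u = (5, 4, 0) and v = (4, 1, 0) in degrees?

u·v = 5·4 + 4·1 + 0·0 = 20 + 4 + 0 = 24
|u| = √(5² + 4² + 0²) = √41 ≈ 6.403
|v| = √(4² + 1² + 0²) = √17 ≈ 4.123
cos θ = (u·v)/(|u||v|) = 24/(6.403·4.123) ≈ 0.9091
θ = arccos(0.9091) ≈ 24.62°

24.62°


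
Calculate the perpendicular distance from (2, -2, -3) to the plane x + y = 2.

distance = |a·x₀ + b·y₀ + c·z₀ - d| / √(a² + b² + c²)
  = |1·2 + 1·(-2) + 0·(-3) - 2| / √(1² + 1² + 0²)
  = |2 - 2 + 0 - 2| / √(1 + 1 + 0)
  = |-2| / √2
  = 2 / 1.414
  ≈ 1.414

1.414


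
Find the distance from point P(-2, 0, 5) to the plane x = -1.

distance = |a·x₀ + b·y₀ + c·z₀ - d| / √(a² + b² + c²)
  = |1·(-2) + 0·0 + 0·5 - (-1)| / √(1² + 0² + 0²)
  = |-2 + 0 + 0 + 1| / √(1 + 0 + 0)
  = |-1| / √1
  = 1 / 1
  ≈ 1

1


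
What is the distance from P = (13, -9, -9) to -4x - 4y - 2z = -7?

distance = |a·x₀ + b·y₀ + c·z₀ - d| / √(a² + b² + c²)
  = |(-4)·13 + (-4)·(-9) + (-2)·(-9) - (-7)| / √((-4)² + (-4)² + (-2)²)
  = |-52 + 36 + 18 + 7| / √(16 + 16 + 4)
  = |9| / √36
  = 9 / 6
  ≈ 1.5

1.5


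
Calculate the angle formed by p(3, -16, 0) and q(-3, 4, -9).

p·q = 3·(-3) + (-16)·4 + 0·(-9) = -9 - 64 + 0 = -73
|p| = √(3² + (-16)² + 0²) = √265 ≈ 16.28
|q| = √((-3)² + 4² + (-9)²) = √106 ≈ 10.3
cos θ = (p·q)/(|p||q|) = -73/(16.28·10.3) ≈ -0.4356
θ = arccos(-0.4356) ≈ 115.8°

115.8°
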